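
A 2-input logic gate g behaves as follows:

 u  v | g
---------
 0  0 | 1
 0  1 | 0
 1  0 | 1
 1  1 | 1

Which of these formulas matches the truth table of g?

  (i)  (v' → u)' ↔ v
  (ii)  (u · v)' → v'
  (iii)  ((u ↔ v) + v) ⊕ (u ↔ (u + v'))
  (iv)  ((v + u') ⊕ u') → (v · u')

(i) fails at (0,0): the formula yields 0, g is 1.
(iii) fails at (1,1): the formula yields 0, g is 1.
(iv) fails at (0,1): the formula yields 1, g is 0.
(ii) is the remaining candidate, and it agrees with g on all 4 inputs.

ii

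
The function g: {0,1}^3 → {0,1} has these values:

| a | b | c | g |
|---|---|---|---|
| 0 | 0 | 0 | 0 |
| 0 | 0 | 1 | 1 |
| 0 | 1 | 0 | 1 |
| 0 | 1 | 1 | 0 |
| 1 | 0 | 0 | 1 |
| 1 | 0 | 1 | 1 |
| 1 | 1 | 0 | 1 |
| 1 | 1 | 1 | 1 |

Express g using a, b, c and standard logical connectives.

g is 0 on only 2 rows — (0,0,0), (0,1,1). Writing each as a minterm (¬a·¬b·¬c, ¬a·b·c) and OR-ing them characterizes exactly where g=0, so g is the negation of that disjunction.

g(a, b, c) = (((a' · b') · c') + ((a' · b) · c))'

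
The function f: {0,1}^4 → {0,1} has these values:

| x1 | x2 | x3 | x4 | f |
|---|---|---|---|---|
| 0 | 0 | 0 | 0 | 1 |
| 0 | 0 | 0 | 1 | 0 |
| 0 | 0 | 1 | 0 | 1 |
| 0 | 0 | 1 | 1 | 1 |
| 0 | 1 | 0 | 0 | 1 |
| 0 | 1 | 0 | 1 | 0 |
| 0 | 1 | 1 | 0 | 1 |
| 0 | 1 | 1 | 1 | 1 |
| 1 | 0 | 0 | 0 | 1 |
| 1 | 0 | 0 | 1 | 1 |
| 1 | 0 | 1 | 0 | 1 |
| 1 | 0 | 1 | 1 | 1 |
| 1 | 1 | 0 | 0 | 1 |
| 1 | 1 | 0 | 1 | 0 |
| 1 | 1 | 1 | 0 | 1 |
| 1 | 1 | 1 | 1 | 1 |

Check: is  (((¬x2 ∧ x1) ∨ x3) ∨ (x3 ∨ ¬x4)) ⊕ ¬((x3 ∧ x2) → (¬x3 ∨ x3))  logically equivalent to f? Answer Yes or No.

Test each input against both f and the formula:
  x1=0, x2=0, x3=0, x4=0: formula gives 1, f = 1 ✓
  x1=0, x2=0, x3=0, x4=1: formula gives 0, f = 0 ✓
  x1=0, x2=0, x3=1, x4=0: formula gives 1, f = 1 ✓
  x1=0, x2=0, x3=1, x4=1: formula gives 1, f = 1 ✓
  …and likewise for the remaining 12 rows.
All 16 rows match — the expression computes f exactly.

Yes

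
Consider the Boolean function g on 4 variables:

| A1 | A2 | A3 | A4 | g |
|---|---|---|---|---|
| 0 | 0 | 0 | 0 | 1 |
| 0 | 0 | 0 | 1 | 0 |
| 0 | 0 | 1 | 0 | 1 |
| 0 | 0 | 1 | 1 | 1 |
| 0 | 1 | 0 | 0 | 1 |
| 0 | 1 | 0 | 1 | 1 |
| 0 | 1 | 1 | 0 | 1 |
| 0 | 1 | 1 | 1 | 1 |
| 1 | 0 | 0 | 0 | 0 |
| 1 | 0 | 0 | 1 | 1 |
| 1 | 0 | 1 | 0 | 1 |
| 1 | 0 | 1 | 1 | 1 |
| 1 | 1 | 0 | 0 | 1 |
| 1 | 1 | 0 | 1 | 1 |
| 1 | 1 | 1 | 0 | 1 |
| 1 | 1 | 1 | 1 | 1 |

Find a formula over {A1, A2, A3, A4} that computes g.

g(A1, A2, A3, A4) = NOT ((((NOT A1 AND NOT A2) AND NOT A3) AND A4) OR (((A1 AND NOT A2) AND NOT A3) AND NOT A4))

g is 0 on only 2 rows — (0,0,0,1), (1,0,0,0). Writing each as a minterm (¬A1·¬A2·¬A3·A4, A1·¬A2·¬A3·¬A4) and OR-ing them characterizes exactly where g=0, so g is the negation of that disjunction.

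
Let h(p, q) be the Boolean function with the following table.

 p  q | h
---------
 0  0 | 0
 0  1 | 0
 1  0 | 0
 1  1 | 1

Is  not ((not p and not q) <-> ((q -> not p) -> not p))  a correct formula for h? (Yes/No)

No

Check the formula against h row by row:
  p=0, q=0: formula gives 0, h = 0 ✓
  p=0, q=1: formula gives 1, but h = 0 ✗
Row (0,1) is a counterexample, so the formula is not equivalent to h.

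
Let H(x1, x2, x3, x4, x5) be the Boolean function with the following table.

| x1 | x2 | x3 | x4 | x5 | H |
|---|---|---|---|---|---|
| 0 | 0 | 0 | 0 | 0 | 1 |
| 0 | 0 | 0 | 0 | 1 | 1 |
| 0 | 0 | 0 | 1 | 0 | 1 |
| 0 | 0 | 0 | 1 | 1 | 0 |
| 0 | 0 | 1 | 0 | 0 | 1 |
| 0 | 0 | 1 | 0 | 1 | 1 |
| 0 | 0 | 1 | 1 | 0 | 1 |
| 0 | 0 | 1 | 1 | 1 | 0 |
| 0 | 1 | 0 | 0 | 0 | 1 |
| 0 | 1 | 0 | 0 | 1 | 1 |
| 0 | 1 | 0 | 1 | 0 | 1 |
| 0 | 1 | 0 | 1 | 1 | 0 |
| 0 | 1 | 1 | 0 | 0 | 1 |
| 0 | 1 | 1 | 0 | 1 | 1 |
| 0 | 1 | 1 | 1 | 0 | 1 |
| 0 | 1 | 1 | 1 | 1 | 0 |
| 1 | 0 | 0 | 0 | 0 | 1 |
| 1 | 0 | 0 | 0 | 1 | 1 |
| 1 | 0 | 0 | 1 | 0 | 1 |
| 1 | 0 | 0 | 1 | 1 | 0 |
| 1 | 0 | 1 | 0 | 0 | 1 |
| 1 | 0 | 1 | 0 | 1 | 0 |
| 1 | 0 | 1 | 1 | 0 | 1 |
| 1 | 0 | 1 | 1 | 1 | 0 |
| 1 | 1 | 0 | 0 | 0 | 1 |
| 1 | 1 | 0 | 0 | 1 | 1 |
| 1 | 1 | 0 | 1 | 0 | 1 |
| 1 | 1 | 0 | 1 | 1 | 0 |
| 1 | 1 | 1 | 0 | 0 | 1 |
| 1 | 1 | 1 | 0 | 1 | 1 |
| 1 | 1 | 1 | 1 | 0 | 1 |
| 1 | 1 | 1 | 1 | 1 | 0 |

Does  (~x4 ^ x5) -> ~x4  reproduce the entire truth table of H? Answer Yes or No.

No

Evaluate (~x4 ^ x5) -> ~x4 on each row and compare to H:
  x1=0, x2=0, x3=0, x4=0, x5=0: formula gives 1, H = 1 ✓
  x1=0, x2=0, x3=0, x4=0, x5=1: formula gives 1, H = 1 ✓
  x1=0, x2=0, x3=0, x4=1, x5=0: formula gives 1, H = 1 ✓
  x1=0, x2=0, x3=0, x4=1, x5=1: formula gives 0, H = 0 ✓
  …
  x1=1, x2=0, x3=1, x4=0, x5=1: formula gives 1, but H = 0 ✗
Since they disagree at (1,0,1,0,1), the expression is not a correct formula for H.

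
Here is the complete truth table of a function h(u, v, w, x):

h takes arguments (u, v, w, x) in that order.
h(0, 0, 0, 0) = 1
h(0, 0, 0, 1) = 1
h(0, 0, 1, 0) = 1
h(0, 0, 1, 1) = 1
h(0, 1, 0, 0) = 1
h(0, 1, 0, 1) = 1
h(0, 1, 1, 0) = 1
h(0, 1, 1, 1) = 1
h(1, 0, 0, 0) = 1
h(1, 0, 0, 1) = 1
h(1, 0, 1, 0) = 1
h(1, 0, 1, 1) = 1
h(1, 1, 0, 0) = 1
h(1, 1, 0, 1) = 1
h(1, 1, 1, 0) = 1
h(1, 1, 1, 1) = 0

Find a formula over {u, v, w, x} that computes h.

h(u, v, w, x) = ~(((u & v) & w) & x)

h is 0 on exactly one input, (1,1,1,1), whose minterm is u·v·w·x. So h is the negation of that single conjunction.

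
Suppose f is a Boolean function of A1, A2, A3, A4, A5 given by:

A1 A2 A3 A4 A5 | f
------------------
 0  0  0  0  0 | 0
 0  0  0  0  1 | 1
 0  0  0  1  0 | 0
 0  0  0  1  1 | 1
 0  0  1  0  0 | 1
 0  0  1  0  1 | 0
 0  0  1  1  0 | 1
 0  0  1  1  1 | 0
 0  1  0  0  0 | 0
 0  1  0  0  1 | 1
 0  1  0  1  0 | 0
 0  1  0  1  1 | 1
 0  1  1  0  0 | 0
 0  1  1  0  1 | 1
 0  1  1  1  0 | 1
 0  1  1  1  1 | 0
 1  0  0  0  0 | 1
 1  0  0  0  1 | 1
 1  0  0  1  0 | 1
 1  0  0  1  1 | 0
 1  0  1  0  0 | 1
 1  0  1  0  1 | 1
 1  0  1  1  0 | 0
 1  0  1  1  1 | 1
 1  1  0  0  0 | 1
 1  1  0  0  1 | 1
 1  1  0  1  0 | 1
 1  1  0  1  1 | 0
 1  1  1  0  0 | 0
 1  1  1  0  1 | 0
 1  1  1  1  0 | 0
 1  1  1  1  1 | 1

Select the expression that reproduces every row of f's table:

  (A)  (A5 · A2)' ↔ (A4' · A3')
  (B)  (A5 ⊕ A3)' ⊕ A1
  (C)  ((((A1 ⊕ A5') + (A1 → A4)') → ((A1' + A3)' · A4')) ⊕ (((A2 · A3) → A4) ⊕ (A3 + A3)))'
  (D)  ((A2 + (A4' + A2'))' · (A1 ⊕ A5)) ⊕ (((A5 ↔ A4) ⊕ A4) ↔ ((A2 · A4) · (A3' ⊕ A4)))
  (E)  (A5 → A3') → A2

C

(A) disagrees with f on (0,0,0,0,0) (formula → 1, table → 0); rule it out.
(B) disagrees with f on (0,0,0,0,0) (formula → 1, table → 0); rule it out.
(D) disagrees with f on (0,0,1,0,0) (formula → 0, table → 1); rule it out.
(E) disagrees with f on (0,0,0,0,1) (formula → 0, table → 1); rule it out.
(C) is the remaining candidate, and it agrees with f on all 32 inputs.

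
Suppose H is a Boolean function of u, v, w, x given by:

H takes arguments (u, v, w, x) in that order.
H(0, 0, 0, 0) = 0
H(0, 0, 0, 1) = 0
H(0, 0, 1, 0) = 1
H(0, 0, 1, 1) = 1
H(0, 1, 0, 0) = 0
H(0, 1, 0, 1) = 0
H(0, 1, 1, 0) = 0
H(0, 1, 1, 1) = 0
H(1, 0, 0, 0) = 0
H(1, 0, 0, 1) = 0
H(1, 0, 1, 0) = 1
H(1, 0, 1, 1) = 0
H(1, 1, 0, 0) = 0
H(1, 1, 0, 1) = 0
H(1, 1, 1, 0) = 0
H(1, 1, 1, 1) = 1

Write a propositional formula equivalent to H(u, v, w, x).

H=1 on 4 inputs: (0,0,1,0), (0,0,1,1), (1,0,1,0), (1,1,1,1). Reading each as a conjunction of literals (¬u·¬v·w·¬x, ¬u·¬v·w·x, u·¬v·w·¬x, u·v·w·x) and taking the OR gives the canonical DNF.

H(u, v, w, x) = (((((not u and not v) and w) and not x) or (((not u and not v) and w) and x)) or (((u and not v) and w) and not x)) or (((u and v) and w) and x)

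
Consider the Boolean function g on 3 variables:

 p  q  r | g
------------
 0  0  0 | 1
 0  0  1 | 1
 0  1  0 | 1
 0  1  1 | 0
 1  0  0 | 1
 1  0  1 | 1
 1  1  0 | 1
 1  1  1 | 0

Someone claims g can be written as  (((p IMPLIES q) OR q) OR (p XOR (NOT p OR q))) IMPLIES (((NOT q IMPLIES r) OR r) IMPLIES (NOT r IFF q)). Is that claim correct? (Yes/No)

Test each input against both g and the formula:
  p=0, q=0, r=0: formula gives 1, g = 1 ✓
  p=0, q=0, r=1: formula gives 1, g = 1 ✓
  p=0, q=1, r=0: formula gives 1, g = 1 ✓
  p=0, q=1, r=1: formula gives 0, g = 0 ✓
  p=1, q=0, r=0: formula gives 1, g = 1 ✓
  …and likewise for the remaining 3 rows.
No disagreement on any input; they are logically equivalent.

Yes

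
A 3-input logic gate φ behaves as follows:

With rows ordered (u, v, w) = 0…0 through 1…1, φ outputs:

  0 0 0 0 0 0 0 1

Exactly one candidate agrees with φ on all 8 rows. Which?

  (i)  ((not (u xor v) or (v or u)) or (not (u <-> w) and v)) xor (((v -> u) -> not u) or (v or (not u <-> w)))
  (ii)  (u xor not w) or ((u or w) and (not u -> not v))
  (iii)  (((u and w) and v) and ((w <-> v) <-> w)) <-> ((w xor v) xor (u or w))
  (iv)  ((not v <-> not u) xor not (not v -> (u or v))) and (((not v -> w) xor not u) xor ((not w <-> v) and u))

(i) fails at (1,0,1): the formula yields 1, φ is 0.
(ii) fails at (0,0,0): the formula yields 1, φ is 0.
(iii) fails at (0,0,0): the formula yields 1, φ is 0.
(iv) is the remaining candidate, and it agrees with φ on all 8 inputs.

iv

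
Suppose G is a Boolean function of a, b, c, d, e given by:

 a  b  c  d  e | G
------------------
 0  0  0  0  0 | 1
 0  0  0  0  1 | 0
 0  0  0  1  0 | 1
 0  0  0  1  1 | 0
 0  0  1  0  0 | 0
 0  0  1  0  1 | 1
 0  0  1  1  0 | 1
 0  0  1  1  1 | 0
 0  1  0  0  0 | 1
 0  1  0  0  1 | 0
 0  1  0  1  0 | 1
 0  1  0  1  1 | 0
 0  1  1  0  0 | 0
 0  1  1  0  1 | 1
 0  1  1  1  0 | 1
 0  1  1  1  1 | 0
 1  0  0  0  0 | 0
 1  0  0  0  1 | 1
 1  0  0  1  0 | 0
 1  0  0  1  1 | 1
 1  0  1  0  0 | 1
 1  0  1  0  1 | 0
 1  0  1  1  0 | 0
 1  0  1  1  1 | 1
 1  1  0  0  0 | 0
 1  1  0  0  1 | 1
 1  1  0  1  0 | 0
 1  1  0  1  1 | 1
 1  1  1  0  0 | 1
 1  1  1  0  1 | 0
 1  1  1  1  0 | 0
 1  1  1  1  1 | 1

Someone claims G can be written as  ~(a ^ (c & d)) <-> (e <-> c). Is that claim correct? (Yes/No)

Yes

Test each input against both G and the formula:
  a=0, b=0, c=0, d=0, e=0: formula gives 1, G = 1 ✓
  a=0, b=0, c=0, d=0, e=1: formula gives 0, G = 0 ✓
  a=0, b=0, c=0, d=1, e=0: formula gives 1, G = 1 ✓
  a=0, b=0, c=0, d=1, e=1: formula gives 0, G = 0 ✓
  …and likewise for the remaining 28 rows.
No disagreement on any input; they are logically equivalent.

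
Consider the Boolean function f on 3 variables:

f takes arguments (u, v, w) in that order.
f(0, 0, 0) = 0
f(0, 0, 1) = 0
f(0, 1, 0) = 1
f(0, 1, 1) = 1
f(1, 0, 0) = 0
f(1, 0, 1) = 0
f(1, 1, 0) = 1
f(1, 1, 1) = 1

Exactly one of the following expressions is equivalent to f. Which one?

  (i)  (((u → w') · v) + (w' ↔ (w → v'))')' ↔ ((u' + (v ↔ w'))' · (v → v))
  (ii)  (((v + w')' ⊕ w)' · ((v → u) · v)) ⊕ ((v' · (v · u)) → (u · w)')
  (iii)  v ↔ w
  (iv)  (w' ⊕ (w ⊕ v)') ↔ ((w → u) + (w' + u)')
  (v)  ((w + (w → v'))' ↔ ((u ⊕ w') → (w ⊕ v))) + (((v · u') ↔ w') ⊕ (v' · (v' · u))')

iv

(i) disagrees with f on (0,0,1) (formula → 1, table → 0); rule it out.
(ii) disagrees with f on (0,0,0) (formula → 1, table → 0); rule it out.
(iii) disagrees with f on (0,0,0) (formula → 1, table → 0); rule it out.
(v) disagrees with f on (0,0,0) (formula → 1, table → 0); rule it out.
That leaves (iv). Evaluating it on every row reproduces the table of f exactly.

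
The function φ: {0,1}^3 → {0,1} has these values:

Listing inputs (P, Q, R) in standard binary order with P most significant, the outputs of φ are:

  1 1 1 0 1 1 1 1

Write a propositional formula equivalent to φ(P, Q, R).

φ(P, Q, R) = ~((~P & Q) & R)

φ is 0 on exactly one input, (0,1,1), whose minterm is ¬P·Q·R. So φ is the negation of that single conjunction.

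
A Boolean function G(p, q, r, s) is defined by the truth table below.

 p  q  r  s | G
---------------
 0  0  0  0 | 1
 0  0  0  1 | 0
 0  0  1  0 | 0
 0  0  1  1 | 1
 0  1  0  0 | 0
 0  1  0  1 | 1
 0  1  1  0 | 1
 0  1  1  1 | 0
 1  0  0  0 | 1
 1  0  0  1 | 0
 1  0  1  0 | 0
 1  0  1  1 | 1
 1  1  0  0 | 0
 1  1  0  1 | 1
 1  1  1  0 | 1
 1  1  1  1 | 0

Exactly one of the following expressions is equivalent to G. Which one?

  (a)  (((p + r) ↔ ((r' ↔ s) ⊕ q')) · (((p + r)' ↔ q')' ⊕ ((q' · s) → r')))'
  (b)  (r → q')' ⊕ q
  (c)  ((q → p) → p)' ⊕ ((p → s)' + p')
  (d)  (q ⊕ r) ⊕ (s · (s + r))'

d

(a): at (0,0,1,0) it gives 1, but G = 0 — eliminated.
(b): at (0,0,0,0) it gives 0, but G = 1 — eliminated.
(c): at (0,0,0,0) it gives 0, but G = 1 — eliminated.
That leaves (d). Evaluating it on every row reproduces the table of G exactly.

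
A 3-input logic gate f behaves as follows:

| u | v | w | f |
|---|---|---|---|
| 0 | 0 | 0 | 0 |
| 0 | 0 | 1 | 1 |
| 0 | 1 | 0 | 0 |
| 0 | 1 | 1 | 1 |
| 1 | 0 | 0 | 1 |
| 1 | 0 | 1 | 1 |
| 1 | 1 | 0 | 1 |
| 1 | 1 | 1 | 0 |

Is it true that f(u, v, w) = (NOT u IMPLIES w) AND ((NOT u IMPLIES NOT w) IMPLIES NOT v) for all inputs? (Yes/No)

Check the formula against f row by row:
  u=0, v=0, w=0: formula gives 0, f = 0 ✓
  u=0, v=0, w=1: formula gives 1, f = 1 ✓
  u=0, v=1, w=0: formula gives 0, f = 0 ✓
  u=0, v=1, w=1: formula gives 1, f = 1 ✓
  u=1, v=0, w=0: formula gives 1, f = 1 ✓
  …
  u=1, v=1, w=0: formula gives 0, but f = 1 ✗
Since they disagree at (1,1,0), the expression is not a correct formula for f.

No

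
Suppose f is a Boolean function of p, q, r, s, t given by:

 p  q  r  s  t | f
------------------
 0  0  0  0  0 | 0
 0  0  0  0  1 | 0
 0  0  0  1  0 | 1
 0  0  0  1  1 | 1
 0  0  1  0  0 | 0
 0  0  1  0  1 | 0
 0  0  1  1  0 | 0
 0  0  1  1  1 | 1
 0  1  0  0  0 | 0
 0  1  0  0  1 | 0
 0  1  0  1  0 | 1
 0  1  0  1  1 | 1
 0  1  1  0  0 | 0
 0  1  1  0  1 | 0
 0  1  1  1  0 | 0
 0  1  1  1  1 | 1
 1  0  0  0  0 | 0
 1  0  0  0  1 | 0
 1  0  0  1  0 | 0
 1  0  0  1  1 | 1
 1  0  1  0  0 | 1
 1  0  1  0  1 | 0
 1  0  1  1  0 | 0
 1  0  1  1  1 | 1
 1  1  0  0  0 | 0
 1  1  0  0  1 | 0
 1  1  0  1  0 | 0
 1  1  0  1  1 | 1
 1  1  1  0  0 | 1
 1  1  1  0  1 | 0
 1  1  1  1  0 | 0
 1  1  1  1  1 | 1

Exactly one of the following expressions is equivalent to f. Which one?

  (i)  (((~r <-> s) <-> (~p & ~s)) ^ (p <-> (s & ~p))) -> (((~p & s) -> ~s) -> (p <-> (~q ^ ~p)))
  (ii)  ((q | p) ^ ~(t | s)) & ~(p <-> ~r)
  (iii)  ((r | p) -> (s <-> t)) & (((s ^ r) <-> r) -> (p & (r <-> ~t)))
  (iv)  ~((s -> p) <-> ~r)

iii

(i) disagrees with f on (0,0,0,0,0) (formula → 1, table → 0); rule it out.
(ii) disagrees with f on (0,0,0,0,0) (formula → 1, table → 0); rule it out.
(iv) disagrees with f on (0,0,1,0,0) (formula → 1, table → 0); rule it out.
That leaves (iii). Evaluating it on every row reproduces the table of f exactly.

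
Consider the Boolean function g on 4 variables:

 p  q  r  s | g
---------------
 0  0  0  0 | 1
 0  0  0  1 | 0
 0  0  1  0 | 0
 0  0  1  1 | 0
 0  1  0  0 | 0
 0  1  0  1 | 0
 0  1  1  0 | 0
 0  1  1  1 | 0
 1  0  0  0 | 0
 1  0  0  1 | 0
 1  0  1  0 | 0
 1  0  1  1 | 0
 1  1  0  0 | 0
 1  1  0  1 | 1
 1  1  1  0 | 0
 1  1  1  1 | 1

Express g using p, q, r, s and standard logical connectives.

The 1-rows are (0,0,0,0), (1,1,0,1), (1,1,1,1). Each contributes one minterm — ¬p·¬q·¬r·¬s; p·q·¬r·s; p·q·r·s — and their disjunction is a sum-of-products form of g.

g(p, q, r, s) = ((((~p & ~q) & ~r) & ~s) | (((p & q) & ~r) & s)) | (((p & q) & r) & s)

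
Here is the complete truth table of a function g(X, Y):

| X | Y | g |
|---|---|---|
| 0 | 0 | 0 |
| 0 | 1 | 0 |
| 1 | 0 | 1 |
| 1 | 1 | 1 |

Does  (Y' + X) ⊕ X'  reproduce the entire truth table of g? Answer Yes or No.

No

Check the formula against g row by row:
  X=0, Y=0: formula gives 0, g = 0 ✓
  X=0, Y=1: formula gives 1, but g = 0 ✗
Since they disagree at (0,1), the expression is not a correct formula for g.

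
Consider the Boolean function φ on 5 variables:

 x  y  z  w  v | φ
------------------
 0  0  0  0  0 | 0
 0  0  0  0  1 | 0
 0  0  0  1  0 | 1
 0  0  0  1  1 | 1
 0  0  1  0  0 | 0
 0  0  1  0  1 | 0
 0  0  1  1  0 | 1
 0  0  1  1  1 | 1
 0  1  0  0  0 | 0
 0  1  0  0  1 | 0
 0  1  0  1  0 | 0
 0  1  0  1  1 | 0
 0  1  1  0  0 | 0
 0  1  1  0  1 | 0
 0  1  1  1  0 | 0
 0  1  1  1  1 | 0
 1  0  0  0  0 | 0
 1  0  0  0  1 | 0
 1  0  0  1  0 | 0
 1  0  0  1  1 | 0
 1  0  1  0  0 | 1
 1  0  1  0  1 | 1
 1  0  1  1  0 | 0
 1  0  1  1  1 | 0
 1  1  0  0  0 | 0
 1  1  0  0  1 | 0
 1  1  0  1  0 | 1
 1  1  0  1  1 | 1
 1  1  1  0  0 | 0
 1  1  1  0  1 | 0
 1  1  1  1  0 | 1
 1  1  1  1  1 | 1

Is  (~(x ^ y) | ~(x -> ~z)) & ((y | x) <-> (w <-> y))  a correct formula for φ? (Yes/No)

Yes

Evaluate (~(x ^ y) | ~(x -> ~z)) & ((y | x) <-> (w <-> y)) on each row and compare to φ:
  x=0, y=0, z=0, w=0, v=0: formula gives 0, φ = 0 ✓
  x=0, y=0, z=0, w=0, v=1: formula gives 0, φ = 0 ✓
  x=0, y=0, z=0, w=1, v=0: formula gives 1, φ = 1 ✓
  x=0, y=0, z=0, w=1, v=1: formula gives 1, φ = 1 ✓
  … (the remaining 28 rows also agree.)
Every row agrees, so the formula is equivalent.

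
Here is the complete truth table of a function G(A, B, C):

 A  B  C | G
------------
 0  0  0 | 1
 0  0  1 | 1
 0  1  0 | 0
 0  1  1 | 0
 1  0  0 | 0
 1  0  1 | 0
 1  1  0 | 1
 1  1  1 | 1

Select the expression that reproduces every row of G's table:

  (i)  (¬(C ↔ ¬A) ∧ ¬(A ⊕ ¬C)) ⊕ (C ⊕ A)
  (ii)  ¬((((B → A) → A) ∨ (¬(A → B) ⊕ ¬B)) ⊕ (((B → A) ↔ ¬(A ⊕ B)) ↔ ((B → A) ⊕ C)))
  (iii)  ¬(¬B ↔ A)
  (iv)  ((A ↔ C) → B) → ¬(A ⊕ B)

iii

(i) disagrees with G on (0,0,0) (formula → 0, table → 1); rule it out.
(ii) disagrees with G on (0,0,1) (formula → 0, table → 1); rule it out.
(iv) disagrees with G on (1,0,1) (formula → 1, table → 0); rule it out.
(iii) is the remaining candidate, and it agrees with G on all 8 inputs.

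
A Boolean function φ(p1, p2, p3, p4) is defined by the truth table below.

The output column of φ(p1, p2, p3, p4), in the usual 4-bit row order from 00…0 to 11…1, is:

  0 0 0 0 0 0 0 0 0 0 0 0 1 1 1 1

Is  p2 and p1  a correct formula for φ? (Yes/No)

Test each input against both φ and the formula:
  p1=0, p2=0, p3=0, p4=0: formula gives 0, φ = 0 ✓
  p1=0, p2=0, p3=0, p4=1: formula gives 0, φ = 0 ✓
  p1=0, p2=0, p3=1, p4=0: formula gives 0, φ = 0 ✓
  p1=0, p2=0, p3=1, p4=1: formula gives 0, φ = 0 ✓
  …and likewise for the remaining 12 rows.
Every row agrees, so the formula is equivalent.

Yes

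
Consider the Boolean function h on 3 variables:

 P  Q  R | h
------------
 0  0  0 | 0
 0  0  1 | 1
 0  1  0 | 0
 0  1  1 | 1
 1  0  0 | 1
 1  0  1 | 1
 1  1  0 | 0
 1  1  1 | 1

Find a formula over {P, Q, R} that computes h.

h(P, Q, R) = ((((P' · Q') · R') + ((P' · Q) · R')) + ((P · Q) · R'))'

There are just 3 zero rows: (0,0,0), (0,1,0), (1,1,0). Their minterms are ¬P·¬Q·¬R, ¬P·Q·¬R, P·Q·¬R; the OR of those covers precisely the 0-outputs, and negating it yields h.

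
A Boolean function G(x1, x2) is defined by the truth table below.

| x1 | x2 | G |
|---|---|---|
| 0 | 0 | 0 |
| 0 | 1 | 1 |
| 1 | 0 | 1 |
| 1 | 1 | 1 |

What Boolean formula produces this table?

G(x1, x2) = x1 OR x2

The output is 1 whenever at least one input is 1 — the OR of all inputs.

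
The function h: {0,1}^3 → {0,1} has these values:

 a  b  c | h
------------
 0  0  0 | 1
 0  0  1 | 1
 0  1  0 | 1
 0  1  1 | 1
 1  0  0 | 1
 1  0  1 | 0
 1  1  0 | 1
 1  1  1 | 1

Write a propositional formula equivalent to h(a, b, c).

Only row (1,0,1) gives 0. So h is 1 everywhere except there — the complement of the minterm a·¬b·c.

h(a, b, c) = ¬((a ∧ ¬b) ∧ c)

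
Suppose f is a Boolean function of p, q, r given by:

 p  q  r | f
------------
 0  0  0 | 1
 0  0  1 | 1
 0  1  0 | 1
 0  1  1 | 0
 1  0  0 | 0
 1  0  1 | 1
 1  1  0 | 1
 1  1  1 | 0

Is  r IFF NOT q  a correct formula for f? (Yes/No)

No

Evaluate r IFF NOT q on each row and compare to f:
  p=0, q=0, r=0: formula gives 0, but f = 1 ✗
Since they disagree at (0,0,0), the expression is not a correct formula for f.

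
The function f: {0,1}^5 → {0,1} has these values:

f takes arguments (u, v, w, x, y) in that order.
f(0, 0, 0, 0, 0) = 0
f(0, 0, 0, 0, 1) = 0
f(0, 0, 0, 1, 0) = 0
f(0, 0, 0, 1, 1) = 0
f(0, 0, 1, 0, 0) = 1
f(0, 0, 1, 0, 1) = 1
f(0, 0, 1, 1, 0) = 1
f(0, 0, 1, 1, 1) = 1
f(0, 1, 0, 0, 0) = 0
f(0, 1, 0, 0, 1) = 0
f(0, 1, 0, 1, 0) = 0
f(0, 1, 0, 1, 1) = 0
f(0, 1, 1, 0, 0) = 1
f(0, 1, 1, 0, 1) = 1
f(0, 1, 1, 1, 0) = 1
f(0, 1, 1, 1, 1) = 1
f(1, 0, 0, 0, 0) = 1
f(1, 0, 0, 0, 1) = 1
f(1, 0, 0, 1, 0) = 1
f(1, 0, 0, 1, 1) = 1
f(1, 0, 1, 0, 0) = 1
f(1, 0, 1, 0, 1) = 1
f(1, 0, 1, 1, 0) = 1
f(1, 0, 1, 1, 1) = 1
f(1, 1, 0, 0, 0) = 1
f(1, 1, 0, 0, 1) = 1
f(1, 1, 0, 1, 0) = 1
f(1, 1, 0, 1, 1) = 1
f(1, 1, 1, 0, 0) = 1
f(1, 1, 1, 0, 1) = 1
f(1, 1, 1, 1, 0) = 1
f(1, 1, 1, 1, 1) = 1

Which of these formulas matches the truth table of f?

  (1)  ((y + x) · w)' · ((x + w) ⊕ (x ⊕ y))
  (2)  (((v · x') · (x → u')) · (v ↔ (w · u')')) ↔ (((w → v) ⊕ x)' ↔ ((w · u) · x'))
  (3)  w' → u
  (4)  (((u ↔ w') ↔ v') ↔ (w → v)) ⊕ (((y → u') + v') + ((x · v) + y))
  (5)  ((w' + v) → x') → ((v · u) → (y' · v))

(1) disagrees with f on (0,0,0,0,1) (formula → 1, table → 0); rule it out.
(2) disagrees with f on (0,0,0,1,0) (formula → 1, table → 0); rule it out.
(4) disagrees with f on (0,0,0,0,0) (formula → 1, table → 0); rule it out.
(5) disagrees with f on (0,0,0,0,0) (formula → 1, table → 0); rule it out.
(3) is the remaining candidate, and it agrees with f on all 32 inputs.

3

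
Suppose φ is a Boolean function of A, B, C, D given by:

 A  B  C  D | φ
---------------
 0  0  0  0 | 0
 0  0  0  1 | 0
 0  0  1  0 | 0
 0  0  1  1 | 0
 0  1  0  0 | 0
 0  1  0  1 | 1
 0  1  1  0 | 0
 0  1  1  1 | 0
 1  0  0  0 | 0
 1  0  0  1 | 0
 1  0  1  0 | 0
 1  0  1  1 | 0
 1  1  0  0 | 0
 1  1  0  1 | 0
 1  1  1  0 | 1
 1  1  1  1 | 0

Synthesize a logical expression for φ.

φ=1 on 2 inputs: (0,1,0,1), (1,1,1,0). Reading each as a conjunction of literals (¬A·B·¬C·D, A·B·C·¬D) and taking the OR gives the canonical DNF.

φ(A, B, C, D) = (((A' · B) · C') · D) + (((A · B) · C) · D')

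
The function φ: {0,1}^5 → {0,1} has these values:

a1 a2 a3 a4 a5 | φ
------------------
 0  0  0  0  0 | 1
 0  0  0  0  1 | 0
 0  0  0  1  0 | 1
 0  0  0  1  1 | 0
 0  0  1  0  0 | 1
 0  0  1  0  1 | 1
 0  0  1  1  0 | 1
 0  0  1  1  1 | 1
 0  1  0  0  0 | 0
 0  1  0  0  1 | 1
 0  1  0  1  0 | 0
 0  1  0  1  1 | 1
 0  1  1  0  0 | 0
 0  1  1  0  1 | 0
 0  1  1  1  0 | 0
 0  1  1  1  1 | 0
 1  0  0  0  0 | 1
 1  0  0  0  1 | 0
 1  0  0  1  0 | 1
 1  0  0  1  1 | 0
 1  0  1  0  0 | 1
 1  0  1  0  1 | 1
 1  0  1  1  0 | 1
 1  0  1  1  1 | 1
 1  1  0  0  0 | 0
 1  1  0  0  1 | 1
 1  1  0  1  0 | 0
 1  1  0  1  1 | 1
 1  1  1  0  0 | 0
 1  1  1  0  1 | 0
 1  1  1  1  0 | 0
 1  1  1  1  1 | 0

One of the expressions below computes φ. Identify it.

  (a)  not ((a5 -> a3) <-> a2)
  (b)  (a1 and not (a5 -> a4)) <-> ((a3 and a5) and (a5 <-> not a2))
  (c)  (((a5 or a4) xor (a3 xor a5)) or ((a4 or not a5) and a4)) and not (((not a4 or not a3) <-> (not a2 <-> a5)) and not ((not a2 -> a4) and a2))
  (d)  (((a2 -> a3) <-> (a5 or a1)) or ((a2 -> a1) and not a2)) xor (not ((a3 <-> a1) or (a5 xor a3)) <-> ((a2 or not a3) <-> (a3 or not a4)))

(b) disagrees with φ on (0,0,0,0,1) (formula → 1, table → 0); rule it out.
(c) disagrees with φ on (0,0,0,0,0) (formula → 0, table → 1); rule it out.
(d) disagrees with φ on (0,0,0,0,1) (formula → 1, table → 0); rule it out.
Only (a) survives; checking it on all 32 rows confirms it matches φ.

a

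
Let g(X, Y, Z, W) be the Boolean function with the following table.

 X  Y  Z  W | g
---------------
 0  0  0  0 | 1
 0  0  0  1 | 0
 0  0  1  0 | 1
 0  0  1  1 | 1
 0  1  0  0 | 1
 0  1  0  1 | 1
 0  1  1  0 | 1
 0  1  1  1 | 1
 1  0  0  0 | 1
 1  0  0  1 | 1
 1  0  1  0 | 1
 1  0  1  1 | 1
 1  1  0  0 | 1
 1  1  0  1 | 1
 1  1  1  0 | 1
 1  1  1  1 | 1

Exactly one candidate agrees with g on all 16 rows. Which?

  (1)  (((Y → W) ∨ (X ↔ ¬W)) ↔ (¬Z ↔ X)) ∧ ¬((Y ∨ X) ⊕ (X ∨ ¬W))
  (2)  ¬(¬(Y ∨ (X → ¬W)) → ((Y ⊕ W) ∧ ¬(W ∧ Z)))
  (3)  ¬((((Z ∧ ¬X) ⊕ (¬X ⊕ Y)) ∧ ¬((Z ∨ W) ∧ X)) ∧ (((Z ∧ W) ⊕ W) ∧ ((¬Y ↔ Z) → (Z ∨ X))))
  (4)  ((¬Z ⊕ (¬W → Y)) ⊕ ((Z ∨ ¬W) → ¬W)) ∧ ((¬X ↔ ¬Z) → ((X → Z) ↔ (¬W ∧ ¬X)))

(1) fails at (0,0,0,0): the formula yields 0, g is 1.
(2) fails at (0,0,0,0): the formula yields 0, g is 1.
(4) fails at (0,0,0,0): the formula yields 0, g is 1.
That leaves (3). Evaluating it on every row reproduces the table of g exactly.

3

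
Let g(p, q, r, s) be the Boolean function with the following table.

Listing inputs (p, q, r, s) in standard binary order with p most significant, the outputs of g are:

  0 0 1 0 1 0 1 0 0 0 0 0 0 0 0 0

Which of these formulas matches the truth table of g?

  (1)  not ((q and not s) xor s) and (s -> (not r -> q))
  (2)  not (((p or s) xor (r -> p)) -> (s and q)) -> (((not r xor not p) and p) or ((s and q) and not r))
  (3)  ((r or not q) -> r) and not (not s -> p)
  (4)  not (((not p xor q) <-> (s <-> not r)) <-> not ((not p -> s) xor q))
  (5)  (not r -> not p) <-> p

(1): at (0,0,0,0) it gives 1, but g = 0 — eliminated.
(2): at (0,0,0,1) it gives 1, but g = 0 — eliminated.
(4): at (0,0,0,0) it gives 1, but g = 0 — eliminated.
(5): at (0,0,1,0) it gives 0, but g = 1 — eliminated.
That leaves (3). Evaluating it on every row reproduces the table of g exactly.

3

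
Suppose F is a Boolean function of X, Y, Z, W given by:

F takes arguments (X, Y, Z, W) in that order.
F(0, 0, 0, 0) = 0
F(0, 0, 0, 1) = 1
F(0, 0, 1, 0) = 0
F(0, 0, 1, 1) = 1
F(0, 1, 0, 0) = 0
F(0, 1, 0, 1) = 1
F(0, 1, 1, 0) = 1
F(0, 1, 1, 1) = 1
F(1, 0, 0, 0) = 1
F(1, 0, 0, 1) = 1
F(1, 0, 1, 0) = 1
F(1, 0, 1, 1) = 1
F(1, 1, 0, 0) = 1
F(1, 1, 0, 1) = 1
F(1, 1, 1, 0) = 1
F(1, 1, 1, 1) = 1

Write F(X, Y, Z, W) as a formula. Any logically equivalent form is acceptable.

F(X, Y, Z, W) = ~(((((~X & ~Y) & ~Z) & ~W) | (((~X & ~Y) & Z) & ~W)) | (((~X & Y) & ~Z) & ~W))

There are just 3 zero rows: (0,0,0,0), (0,0,1,0), (0,1,0,0). Their minterms are ¬X·¬Y·¬Z·¬W, ¬X·¬Y·Z·¬W, ¬X·Y·¬Z·¬W; the OR of those covers precisely the 0-outputs, and negating it yields F.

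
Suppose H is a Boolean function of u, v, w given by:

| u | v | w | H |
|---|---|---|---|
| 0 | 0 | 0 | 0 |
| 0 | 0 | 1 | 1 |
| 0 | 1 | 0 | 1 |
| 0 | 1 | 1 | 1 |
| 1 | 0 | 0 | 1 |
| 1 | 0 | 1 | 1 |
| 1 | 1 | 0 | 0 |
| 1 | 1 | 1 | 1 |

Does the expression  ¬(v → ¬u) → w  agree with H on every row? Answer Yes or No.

Test each input against both H and the formula:
  u=0, v=0, w=0: formula gives 1, but H = 0 ✗
Row (0,0,0) is a counterexample, so the formula is not equivalent to H.

No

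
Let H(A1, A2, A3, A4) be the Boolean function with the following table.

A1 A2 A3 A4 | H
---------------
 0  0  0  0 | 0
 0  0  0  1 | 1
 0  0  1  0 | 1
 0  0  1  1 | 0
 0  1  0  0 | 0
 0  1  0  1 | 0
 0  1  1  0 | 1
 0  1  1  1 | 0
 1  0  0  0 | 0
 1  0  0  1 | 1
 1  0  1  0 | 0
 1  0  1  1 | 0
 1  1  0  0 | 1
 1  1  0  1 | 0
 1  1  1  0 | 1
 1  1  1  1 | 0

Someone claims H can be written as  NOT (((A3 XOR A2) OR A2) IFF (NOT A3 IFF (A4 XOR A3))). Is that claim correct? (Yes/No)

Evaluate NOT (((A3 XOR A2) OR A2) IFF (NOT A3 IFF (A4 XOR A3))) on each row and compare to H:
  A1=0, A2=0, A3=0, A4=0: formula gives 0, H = 0 ✓
  A1=0, A2=0, A3=0, A4=1: formula gives 1, H = 1 ✓
  A1=0, A2=0, A3=1, A4=0: formula gives 1, H = 1 ✓
  A1=0, A2=0, A3=1, A4=1: formula gives 0, H = 0 ✓
  A1=0, A2=1, A3=0, A4=0: formula gives 1, but H = 0 ✗
Row (0,1,0,0) is a counterexample, so the formula is not equivalent to H.

No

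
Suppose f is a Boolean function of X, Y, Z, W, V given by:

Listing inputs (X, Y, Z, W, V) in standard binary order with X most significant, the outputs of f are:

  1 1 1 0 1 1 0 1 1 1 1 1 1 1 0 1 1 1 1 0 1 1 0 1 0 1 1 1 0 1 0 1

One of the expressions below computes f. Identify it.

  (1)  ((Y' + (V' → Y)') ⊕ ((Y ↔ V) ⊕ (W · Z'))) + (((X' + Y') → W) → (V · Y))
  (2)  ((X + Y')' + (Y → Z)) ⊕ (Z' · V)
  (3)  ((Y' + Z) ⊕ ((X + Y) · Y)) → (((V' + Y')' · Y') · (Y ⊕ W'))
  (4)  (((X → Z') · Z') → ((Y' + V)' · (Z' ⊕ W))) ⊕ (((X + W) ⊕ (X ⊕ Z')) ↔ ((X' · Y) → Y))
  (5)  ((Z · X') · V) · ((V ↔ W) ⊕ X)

(2): at (0,0,0,0,1) it gives 0, but f = 1 — eliminated.
(3): at (0,0,0,0,0) it gives 0, but f = 1 — eliminated.
(4): at (0,0,0,1,0) it gives 0, but f = 1 — eliminated.
(5): at (0,0,0,0,0) it gives 0, but f = 1 — eliminated.
(1) is the remaining candidate, and it agrees with f on all 32 inputs.

1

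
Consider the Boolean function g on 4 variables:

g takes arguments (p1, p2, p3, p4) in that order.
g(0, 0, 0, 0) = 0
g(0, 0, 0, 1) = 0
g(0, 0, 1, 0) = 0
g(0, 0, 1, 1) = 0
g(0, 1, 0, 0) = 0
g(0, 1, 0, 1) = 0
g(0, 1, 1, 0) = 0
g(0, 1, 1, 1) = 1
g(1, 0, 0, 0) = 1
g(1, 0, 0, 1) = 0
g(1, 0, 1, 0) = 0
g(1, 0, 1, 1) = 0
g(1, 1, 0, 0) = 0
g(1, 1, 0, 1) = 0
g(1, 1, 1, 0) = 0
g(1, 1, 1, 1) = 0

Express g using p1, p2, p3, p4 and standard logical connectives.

g(p1, p2, p3, p4) = (((p1' · p2) · p3) · p4) + (((p1 · p2') · p3') · p4')

Collect the rows where g=1 — (0,1,1,1), (1,0,0,0) — and write one minterm per row: ¬p1·p2·p3·p4, p1·¬p2·¬p3·¬p4. Their union (logical OR) reproduces the table exactly.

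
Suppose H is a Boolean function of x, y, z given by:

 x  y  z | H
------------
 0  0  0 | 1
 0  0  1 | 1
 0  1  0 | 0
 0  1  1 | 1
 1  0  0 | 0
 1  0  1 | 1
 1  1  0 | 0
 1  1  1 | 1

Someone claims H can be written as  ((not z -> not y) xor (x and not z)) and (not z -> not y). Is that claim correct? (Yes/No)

Yes

Evaluate ((not z -> not y) xor (x and not z)) and (not z -> not y) on each row and compare to H:
  x=0, y=0, z=0: formula gives 1, H = 1 ✓
  x=0, y=0, z=1: formula gives 1, H = 1 ✓
  x=0, y=1, z=0: formula gives 0, H = 0 ✓
  x=0, y=1, z=1: formula gives 1, H = 1 ✓
  x=1, y=0, z=0: formula gives 0, H = 0 ✓
  …and likewise for the remaining 3 rows.
All 8 rows match — the expression computes H exactly.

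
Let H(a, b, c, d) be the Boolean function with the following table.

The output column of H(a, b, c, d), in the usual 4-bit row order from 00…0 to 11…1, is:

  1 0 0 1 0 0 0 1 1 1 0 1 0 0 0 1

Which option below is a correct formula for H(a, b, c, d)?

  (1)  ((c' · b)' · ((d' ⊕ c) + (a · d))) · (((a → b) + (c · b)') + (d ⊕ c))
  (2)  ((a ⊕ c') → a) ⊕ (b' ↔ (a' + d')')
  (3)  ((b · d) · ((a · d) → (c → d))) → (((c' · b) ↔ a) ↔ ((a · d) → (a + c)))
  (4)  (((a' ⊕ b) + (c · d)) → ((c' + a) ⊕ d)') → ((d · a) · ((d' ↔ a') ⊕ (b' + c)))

(2) disagrees with H on (0,0,0,0) (formula → 0, table → 1); rule it out.
(3) disagrees with H on (0,0,0,1) (formula → 1, table → 0); rule it out.
(4) disagrees with H on (1,0,0,0) (formula → 0, table → 1); rule it out.
(1) is the remaining candidate, and it agrees with H on all 16 inputs.

1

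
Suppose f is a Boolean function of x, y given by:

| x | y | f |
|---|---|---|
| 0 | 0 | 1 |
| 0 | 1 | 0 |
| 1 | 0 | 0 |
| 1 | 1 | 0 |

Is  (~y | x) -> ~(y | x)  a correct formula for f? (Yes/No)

Check the formula against f row by row:
  x=0, y=0: formula gives 1, f = 1 ✓
  x=0, y=1: formula gives 1, but f = 0 ✗
A single disagreement suffices: at (0,1) they differ, so the formula does not compute f.

No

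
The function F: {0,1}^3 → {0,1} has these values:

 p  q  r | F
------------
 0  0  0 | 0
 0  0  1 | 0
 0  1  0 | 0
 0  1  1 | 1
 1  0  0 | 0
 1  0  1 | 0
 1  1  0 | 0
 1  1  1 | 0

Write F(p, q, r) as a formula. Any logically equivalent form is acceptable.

F is 1 on exactly one input, (0,1,1), whose minterm is ¬p·q·r. So F is just that conjunction.

F(p, q, r) = (NOT p AND q) AND r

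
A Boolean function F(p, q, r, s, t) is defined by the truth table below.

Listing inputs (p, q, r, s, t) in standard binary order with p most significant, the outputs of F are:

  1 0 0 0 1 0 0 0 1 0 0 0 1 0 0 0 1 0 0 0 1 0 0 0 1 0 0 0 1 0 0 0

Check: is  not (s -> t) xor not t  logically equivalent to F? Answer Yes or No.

Yes

Test each input against both F and the formula:
  p=0, q=0, r=0, s=0, t=0: formula gives 1, F = 1 ✓
  p=0, q=0, r=0, s=0, t=1: formula gives 0, F = 0 ✓
  p=0, q=0, r=0, s=1, t=0: formula gives 0, F = 0 ✓
  p=0, q=0, r=0, s=1, t=1: formula gives 0, F = 0 ✓
  … (the remaining 28 rows also agree.)
All 32 rows match — the expression computes F exactly.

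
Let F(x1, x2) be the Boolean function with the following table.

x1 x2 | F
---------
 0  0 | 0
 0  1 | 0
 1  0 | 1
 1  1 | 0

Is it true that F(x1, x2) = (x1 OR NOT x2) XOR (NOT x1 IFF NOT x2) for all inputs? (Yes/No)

Yes

Test each input against both F and the formula:
  x1=0, x2=0: formula gives 0, F = 0 ✓
  x1=0, x2=1: formula gives 0, F = 0 ✓
  x1=1, x2=0: formula gives 1, F = 1 ✓
  x1=1, x2=1: formula gives 0, F = 0 ✓
No disagreement on any input; they are logically equivalent.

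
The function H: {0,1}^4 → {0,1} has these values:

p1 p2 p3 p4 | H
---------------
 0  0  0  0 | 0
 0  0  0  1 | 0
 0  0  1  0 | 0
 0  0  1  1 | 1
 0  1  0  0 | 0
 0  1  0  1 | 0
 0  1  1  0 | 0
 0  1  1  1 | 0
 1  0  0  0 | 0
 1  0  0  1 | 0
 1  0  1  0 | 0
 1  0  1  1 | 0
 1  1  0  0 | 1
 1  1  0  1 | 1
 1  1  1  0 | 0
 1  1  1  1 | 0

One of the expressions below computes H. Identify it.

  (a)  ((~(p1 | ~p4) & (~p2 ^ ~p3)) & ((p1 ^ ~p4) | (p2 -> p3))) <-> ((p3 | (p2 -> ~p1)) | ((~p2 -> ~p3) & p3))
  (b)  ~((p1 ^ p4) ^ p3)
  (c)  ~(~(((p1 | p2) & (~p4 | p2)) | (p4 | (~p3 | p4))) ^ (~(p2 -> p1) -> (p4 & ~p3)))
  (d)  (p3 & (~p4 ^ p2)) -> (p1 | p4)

(b): at (0,0,0,0) it gives 1, but H = 0 — eliminated.
(c): at (0,0,1,0) it gives 1, but H = 0 — eliminated.
(d): at (0,0,0,0) it gives 1, but H = 0 — eliminated.
That leaves (a). Evaluating it on every row reproduces the table of H exactly.

a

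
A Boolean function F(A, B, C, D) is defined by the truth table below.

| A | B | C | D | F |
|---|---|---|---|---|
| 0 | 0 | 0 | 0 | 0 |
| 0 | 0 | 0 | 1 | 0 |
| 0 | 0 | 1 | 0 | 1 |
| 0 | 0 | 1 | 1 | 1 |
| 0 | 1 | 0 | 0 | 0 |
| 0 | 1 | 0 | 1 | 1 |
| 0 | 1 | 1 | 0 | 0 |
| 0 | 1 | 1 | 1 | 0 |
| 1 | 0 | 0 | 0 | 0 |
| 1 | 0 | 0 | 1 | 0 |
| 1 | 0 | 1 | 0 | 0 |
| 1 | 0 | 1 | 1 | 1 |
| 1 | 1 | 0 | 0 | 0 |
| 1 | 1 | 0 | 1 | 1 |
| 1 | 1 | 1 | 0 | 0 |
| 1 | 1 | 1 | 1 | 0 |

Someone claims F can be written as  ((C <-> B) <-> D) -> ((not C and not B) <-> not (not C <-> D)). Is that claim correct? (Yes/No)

No

Evaluate ((C <-> B) <-> D) -> ((not C and not B) <-> not (not C <-> D)) on each row and compare to F:
  A=0, B=0, C=0, D=0: formula gives 1, but F = 0 ✗
A single disagreement suffices: at (0,0,0,0) they differ, so the formula does not compute F.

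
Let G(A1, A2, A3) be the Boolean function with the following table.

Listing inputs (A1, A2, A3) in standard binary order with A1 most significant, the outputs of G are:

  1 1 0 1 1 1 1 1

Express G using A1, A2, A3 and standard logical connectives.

G(A1, A2, A3) = ¬((¬A1 ∧ A2) ∧ ¬A3)

Only row (0,1,0) gives 0. So G is 1 everywhere except there — the complement of the minterm ¬A1·A2·¬A3.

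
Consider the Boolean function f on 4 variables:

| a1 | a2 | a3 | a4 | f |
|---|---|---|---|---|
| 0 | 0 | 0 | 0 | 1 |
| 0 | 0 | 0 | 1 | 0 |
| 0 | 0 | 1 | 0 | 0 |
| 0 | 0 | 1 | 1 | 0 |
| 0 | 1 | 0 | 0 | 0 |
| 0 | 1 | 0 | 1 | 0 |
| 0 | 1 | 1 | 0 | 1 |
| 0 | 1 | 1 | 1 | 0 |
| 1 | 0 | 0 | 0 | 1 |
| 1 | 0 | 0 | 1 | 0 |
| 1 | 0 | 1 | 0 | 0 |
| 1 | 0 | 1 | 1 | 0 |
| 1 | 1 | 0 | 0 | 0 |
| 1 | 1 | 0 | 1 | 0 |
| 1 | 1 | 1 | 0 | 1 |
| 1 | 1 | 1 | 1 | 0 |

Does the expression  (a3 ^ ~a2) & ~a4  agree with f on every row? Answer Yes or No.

Yes

Test each input against both f and the formula:
  a1=0, a2=0, a3=0, a4=0: formula gives 1, f = 1 ✓
  a1=0, a2=0, a3=0, a4=1: formula gives 0, f = 0 ✓
  a1=0, a2=0, a3=1, a4=0: formula gives 0, f = 0 ✓
  a1=0, a2=0, a3=1, a4=1: formula gives 0, f = 0 ✓
  …and likewise for the remaining 12 rows.
No disagreement on any input; they are logically equivalent.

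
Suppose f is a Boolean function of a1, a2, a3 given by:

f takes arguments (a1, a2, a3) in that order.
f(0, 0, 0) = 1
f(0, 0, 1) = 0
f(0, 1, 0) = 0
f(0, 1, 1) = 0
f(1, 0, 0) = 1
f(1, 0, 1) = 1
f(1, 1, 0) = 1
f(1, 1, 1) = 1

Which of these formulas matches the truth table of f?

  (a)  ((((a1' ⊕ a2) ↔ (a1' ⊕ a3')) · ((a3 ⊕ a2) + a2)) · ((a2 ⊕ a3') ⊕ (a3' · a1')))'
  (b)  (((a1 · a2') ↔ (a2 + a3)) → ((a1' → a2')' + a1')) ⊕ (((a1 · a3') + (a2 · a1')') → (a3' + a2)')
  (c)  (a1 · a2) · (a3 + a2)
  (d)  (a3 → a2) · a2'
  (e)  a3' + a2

(a) fails at (0,0,1): the formula yields 1, f is 0.
(c) fails at (0,0,0): the formula yields 0, f is 1.
(d) fails at (1,0,1): the formula yields 0, f is 1.
(e) fails at (0,1,0): the formula yields 1, f is 0.
(b) is the remaining candidate, and it agrees with f on all 8 inputs.

b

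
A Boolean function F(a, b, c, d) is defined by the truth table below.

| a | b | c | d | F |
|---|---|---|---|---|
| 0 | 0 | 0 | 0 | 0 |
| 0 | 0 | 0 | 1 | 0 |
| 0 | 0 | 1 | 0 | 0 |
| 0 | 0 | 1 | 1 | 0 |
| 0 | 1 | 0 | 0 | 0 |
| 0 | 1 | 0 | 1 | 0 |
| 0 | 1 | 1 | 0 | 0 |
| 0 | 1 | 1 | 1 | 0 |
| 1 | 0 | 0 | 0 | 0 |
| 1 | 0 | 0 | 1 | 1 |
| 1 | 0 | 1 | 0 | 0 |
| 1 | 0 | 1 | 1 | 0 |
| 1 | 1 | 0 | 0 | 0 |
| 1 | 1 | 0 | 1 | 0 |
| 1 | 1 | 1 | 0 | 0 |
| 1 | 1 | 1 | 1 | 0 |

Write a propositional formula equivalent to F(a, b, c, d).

Only row (1,0,0,1) gives 1. That row's minterm a·¬b·¬c·d is F directly.

F(a, b, c, d) = ((a AND NOT b) AND NOT c) AND d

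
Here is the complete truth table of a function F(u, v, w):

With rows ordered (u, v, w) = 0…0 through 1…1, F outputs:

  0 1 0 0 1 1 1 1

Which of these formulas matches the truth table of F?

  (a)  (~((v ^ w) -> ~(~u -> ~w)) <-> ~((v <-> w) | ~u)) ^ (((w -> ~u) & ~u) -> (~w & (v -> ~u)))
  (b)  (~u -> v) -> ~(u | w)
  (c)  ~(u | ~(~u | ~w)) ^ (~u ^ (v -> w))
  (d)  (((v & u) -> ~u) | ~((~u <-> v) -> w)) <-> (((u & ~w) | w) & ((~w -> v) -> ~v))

d

(a) disagrees with F on (0,1,0) (formula → 1, table → 0); rule it out.
(b) disagrees with F on (0,0,0) (formula → 1, table → 0); rule it out.
(c) disagrees with F on (0,0,0) (formula → 1, table → 0); rule it out.
That leaves (d). Evaluating it on every row reproduces the table of F exactly.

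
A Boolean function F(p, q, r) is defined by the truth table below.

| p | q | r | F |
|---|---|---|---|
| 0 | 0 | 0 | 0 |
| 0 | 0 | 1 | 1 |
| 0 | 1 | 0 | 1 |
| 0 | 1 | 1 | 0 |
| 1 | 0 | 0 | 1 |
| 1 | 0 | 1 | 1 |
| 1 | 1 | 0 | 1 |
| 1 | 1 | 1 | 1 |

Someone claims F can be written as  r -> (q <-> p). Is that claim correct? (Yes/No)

No

Check the formula against F row by row:
  p=0, q=0, r=0: formula gives 1, but F = 0 ✗
A single disagreement suffices: at (0,0,0) they differ, so the formula does not compute F.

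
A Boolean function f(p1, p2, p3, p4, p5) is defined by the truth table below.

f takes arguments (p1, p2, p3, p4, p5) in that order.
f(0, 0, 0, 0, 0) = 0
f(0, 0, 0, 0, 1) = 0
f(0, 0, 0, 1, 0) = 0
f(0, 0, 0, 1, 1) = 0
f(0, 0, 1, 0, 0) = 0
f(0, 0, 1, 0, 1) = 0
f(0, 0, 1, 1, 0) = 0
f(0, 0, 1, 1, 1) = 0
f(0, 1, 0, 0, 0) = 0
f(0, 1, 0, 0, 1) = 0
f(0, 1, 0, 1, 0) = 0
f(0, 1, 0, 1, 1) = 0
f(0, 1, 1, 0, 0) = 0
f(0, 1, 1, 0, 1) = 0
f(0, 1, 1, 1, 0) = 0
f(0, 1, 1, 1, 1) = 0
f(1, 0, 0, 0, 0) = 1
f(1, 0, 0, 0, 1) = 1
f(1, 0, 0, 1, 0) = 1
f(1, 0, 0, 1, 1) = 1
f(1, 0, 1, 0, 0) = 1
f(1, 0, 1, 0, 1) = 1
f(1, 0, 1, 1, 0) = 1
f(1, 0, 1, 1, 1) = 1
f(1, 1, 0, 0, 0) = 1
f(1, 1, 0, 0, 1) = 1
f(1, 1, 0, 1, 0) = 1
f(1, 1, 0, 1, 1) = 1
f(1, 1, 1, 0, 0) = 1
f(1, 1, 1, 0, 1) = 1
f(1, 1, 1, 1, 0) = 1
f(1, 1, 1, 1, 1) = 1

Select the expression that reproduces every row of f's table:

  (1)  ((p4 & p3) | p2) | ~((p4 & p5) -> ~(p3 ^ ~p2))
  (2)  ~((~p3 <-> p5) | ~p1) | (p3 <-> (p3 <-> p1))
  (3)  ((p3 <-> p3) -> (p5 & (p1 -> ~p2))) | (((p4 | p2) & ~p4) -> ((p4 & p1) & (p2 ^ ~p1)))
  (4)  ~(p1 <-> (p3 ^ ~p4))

(1): at (0,0,0,1,1) it gives 1, but f = 0 — eliminated.
(3): at (0,0,0,0,0) it gives 1, but f = 0 — eliminated.
(4): at (0,0,0,0,0) it gives 1, but f = 0 — eliminated.
That leaves (2). Evaluating it on every row reproduces the table of f exactly.

2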